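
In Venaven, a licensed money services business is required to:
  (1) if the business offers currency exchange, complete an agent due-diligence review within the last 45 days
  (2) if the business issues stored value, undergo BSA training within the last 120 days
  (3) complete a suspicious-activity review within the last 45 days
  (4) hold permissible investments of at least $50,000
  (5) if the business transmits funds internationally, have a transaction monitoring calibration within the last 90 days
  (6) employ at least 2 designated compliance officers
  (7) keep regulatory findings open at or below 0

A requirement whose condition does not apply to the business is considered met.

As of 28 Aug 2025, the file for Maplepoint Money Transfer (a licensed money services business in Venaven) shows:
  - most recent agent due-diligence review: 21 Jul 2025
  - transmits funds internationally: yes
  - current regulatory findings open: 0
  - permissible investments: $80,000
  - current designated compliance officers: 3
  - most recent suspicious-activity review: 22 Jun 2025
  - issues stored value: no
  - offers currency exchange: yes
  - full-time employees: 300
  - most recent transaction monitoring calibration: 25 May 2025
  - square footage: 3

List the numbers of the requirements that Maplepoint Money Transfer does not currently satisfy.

3, 5

1. condition 'offers currency exchange' holds; agent due-diligence review 38 days ago vs limit 45 → met
2. condition 'issues stored value' does not hold → requirement n/a → met
3. suspicious-activity review 67 days ago vs limit 45 → not met
4. permissible investments $80,000 ≥ $50,000 → met
5. condition 'transmits funds internationally' holds; transaction monitoring calibration 95 days ago vs limit 90 → not met
6. designated compliance officers 3 ≥ 2 → met
7. regulatory findings open 0 ≤ 0 → met
Not met: 3, 5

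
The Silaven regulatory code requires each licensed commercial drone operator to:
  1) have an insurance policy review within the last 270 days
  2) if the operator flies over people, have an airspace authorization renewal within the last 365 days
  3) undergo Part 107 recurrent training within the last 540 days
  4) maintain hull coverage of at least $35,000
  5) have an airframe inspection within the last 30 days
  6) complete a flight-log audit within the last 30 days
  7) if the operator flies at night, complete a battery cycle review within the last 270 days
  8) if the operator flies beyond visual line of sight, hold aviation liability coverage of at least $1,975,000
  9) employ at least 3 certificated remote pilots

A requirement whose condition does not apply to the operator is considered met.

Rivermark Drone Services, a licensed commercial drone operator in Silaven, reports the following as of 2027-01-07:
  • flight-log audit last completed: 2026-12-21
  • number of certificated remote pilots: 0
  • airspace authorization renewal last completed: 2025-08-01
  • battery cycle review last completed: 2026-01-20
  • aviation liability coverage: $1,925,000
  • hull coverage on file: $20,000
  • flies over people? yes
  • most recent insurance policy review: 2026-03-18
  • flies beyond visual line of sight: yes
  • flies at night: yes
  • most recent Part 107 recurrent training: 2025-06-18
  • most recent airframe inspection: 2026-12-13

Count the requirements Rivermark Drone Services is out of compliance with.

1. insurance policy review 295 days ago vs limit 270 → not met
2. condition 'flies over people' holds; airspace authorization renewal 524 days ago vs limit 365 → not met
3. Part 107 recurrent training 568 days ago vs limit 540 → not met
4. hull coverage $20,000 < $35,000 → not met
5. airframe inspection 25 days ago vs limit 30 → met
6. flight-log audit 17 days ago vs limit 30 → met
7. condition 'flies at night' holds; battery cycle review 352 days ago vs limit 270 → not met
8. condition 'flies beyond visual line of sight' holds; aviation liability coverage $1,925,000 < $1,975,000 → not met
9. certificated remote pilots 0 < 3 → not met
Not met: 7 of 9

7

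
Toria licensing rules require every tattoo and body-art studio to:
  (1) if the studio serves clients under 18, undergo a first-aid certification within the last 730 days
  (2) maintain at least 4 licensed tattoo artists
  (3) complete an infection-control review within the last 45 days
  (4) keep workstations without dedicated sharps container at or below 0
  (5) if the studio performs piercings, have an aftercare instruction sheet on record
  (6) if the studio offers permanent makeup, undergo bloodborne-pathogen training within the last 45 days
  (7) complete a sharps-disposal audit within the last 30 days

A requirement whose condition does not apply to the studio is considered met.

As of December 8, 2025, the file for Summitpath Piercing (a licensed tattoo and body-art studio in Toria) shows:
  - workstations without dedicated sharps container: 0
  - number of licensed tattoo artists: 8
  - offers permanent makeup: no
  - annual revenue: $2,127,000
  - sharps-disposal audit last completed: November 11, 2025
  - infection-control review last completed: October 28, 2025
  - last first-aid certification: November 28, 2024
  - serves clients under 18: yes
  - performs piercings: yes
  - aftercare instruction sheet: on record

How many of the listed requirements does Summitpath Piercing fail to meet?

0

1. condition 'serves clients under 18' holds; first-aid certification 375 days ago vs limit 730 → met
2. licensed tattoo artists 8 ≥ 4 → met
3. infection-control review 41 days ago vs limit 45 → met
4. workstations without dedicated sharps container 0 ≤ 0 → met
5. condition 'performs piercings' holds; aftercare instruction sheet present → met
6. condition 'offers permanent makeup' does not hold → requirement n/a → met
7. sharps-disposal audit 27 days ago vs limit 30 → met
Not met: 0 of 7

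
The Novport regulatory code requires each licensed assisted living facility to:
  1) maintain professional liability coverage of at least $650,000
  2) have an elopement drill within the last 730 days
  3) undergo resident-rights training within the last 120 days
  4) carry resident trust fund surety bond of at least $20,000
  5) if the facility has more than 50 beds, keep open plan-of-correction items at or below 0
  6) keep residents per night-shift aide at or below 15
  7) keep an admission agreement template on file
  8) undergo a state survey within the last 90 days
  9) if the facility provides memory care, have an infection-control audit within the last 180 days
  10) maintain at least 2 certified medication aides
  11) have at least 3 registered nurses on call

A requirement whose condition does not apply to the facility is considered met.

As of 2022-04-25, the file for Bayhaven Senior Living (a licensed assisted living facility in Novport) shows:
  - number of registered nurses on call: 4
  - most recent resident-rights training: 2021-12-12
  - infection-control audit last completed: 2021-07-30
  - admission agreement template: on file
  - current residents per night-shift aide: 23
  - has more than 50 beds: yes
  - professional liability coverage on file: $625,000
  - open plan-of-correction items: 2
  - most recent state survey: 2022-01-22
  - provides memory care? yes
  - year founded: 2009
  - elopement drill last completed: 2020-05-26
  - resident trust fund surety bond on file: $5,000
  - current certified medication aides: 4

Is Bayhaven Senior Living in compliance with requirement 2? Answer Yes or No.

Yes

2. elopement drill 699 days ago vs limit 730 → met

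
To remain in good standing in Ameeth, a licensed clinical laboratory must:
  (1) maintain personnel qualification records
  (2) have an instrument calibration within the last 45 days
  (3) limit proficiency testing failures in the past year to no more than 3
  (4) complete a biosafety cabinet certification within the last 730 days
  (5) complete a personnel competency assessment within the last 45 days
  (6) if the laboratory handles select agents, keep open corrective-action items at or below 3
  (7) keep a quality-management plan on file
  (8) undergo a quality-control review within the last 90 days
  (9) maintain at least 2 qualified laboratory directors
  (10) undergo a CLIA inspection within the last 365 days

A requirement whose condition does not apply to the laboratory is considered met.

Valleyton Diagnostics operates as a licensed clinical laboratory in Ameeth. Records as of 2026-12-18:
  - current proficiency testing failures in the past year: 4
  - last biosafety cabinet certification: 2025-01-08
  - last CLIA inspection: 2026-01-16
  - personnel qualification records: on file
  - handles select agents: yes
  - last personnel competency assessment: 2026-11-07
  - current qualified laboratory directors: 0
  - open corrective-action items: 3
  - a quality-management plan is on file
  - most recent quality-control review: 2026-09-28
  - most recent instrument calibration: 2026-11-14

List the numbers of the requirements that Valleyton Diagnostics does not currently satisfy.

3, 9

1. personnel qualification records present → met
2. instrument calibration 34 days ago vs limit 45 → met
3. proficiency testing failures in the past year 4 > 3 → not met
4. biosafety cabinet certification 709 days ago vs limit 730 → met
5. personnel competency assessment 41 days ago vs limit 45 → met
6. condition 'handles select agents' holds; open corrective-action items 3 ≤ 3 → met
7. quality-management plan present → met
8. quality-control review 81 days ago vs limit 90 → met
9. qualified laboratory directors 0 < 2 → not met
10. CLIA inspection 336 days ago vs limit 365 → met
Not met: 3, 9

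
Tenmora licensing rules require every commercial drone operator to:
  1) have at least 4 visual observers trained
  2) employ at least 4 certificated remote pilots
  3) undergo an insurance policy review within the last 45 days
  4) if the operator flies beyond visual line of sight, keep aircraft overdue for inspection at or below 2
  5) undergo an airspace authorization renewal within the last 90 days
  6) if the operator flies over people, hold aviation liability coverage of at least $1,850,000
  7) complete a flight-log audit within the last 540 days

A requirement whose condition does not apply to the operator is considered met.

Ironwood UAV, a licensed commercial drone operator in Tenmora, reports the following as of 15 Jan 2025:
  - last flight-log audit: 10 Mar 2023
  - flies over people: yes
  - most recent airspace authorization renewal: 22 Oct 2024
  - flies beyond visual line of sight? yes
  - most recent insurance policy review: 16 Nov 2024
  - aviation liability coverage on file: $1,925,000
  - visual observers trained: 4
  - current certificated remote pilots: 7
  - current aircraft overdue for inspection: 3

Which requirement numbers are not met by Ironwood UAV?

3, 4, 7

1. visual observers trained 4 ≥ 4 → met
2. certificated remote pilots 7 ≥ 4 → met
3. insurance policy review 60 days ago vs limit 45 → not met
4. condition 'flies beyond visual line of sight' holds; aircraft overdue for inspection 3 > 2 → not met
5. airspace authorization renewal 85 days ago vs limit 90 → met
6. condition 'flies over people' holds; aviation liability coverage $1,925,000 ≥ $1,850,000 → met
7. flight-log audit 677 days ago vs limit 540 → not met
Not met: 3, 4, 7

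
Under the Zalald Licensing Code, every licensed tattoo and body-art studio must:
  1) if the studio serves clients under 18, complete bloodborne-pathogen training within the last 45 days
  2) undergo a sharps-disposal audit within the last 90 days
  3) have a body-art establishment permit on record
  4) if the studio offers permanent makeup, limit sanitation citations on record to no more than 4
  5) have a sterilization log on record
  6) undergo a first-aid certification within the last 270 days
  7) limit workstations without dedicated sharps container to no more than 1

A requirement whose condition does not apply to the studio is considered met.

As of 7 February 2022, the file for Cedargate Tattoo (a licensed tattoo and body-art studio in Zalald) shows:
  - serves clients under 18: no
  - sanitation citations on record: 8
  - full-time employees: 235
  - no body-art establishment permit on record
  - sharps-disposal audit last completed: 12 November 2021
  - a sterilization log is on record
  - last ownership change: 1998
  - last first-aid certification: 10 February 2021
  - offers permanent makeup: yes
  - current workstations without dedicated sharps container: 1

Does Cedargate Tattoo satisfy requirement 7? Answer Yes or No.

Yes

7. workstations without dedicated sharps container 1 ≤ 1 → met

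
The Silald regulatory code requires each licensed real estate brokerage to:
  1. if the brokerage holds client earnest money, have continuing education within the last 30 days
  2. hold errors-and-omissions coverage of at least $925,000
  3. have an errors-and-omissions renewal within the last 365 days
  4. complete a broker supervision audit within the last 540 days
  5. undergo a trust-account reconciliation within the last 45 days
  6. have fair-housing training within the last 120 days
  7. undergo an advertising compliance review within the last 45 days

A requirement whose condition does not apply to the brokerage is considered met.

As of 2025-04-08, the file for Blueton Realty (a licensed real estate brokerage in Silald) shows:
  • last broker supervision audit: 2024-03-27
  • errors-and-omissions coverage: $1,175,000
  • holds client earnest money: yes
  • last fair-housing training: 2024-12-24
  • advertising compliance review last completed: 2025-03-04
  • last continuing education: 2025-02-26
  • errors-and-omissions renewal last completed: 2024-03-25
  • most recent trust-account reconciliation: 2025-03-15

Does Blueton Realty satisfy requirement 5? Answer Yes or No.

5. trust-account reconciliation 24 days ago vs limit 45 → met

Yes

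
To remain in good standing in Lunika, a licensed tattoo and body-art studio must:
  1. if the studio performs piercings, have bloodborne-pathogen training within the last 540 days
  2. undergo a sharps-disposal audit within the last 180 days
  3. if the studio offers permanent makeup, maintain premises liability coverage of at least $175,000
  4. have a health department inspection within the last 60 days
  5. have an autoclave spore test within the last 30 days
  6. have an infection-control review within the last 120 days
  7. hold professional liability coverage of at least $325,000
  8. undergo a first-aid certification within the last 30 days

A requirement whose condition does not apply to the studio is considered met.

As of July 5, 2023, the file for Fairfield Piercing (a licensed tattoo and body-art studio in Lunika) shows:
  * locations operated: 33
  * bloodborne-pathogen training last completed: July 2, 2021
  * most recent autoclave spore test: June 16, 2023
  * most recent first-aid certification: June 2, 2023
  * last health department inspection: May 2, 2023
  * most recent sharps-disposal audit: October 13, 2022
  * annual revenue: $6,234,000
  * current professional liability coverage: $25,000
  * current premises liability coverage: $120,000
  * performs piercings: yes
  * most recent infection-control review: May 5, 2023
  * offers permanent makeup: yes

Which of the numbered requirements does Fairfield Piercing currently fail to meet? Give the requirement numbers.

1. condition 'performs piercings' holds; bloodborne-pathogen training 733 days ago vs limit 540 → not met
2. sharps-disposal audit 265 days ago vs limit 180 → not met
3. condition 'offers permanent makeup' holds; premises liability coverage $120,000 < $175,000 → not met
4. health department inspection 64 days ago vs limit 60 → not met
5. autoclave spore test 19 days ago vs limit 30 → met
6. infection-control review 61 days ago vs limit 120 → met
7. professional liability coverage $25,000 < $325,000 → not met
8. first-aid certification 33 days ago vs limit 30 → not met
Not met: 1, 2, 3, 4, 7, 8

1, 2, 3, 4, 7, 8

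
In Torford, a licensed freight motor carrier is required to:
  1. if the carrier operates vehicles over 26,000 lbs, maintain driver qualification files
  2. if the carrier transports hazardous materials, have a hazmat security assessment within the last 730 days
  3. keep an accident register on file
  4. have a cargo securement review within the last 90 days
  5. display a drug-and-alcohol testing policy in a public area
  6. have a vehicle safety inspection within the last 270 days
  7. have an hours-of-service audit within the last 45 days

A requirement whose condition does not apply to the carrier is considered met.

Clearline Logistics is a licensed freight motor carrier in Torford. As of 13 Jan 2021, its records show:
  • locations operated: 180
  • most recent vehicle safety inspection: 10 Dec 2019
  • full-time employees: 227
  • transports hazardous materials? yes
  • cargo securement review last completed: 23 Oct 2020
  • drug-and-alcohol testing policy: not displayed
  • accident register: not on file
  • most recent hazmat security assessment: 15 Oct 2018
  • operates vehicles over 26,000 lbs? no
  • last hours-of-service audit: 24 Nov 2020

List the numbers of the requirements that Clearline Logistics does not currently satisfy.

1. condition 'operates vehicles over 26,000 lbs' does not hold → requirement n/a → met
2. condition 'transports hazardous materials' holds; hazmat security assessment 821 days ago vs limit 730 → not met
3. accident register absent → not met
4. cargo securement review 82 days ago vs limit 90 → met
5. drug-and-alcohol testing policy absent → not met
6. vehicle safety inspection 400 days ago vs limit 270 → not met
7. hours-of-service audit 50 days ago vs limit 45 → not met
Not met: 2, 3, 5, 6, 7

2, 3, 5, 6, 7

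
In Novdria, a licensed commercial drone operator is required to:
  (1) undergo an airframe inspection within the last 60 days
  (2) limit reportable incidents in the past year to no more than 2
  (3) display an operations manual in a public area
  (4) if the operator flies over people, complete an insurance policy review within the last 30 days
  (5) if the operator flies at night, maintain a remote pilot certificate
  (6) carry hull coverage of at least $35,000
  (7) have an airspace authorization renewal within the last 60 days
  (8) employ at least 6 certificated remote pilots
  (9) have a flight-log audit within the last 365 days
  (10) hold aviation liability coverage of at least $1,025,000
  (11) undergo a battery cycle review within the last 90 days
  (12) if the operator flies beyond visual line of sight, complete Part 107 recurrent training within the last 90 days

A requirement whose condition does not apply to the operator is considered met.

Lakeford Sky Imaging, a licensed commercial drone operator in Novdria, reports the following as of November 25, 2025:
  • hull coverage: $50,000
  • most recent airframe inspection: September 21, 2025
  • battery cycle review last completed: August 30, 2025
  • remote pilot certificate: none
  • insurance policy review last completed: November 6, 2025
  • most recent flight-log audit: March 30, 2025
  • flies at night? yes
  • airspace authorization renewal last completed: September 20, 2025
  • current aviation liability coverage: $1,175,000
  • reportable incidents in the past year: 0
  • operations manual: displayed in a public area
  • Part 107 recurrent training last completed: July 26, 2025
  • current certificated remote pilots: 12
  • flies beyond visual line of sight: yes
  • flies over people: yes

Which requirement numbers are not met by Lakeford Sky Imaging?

1, 5, 7, 12

1. airframe inspection 65 days ago vs limit 60 → not met
2. reportable incidents in the past year 0 ≤ 2 → met
3. operations manual present → met
4. condition 'flies over people' holds; insurance policy review 19 days ago vs limit 30 → met
5. condition 'flies at night' holds; remote pilot certificate absent → not met
6. hull coverage $50,000 ≥ $35,000 → met
7. airspace authorization renewal 66 days ago vs limit 60 → not met
8. certificated remote pilots 12 ≥ 6 → met
9. flight-log audit 240 days ago vs limit 365 → met
10. aviation liability coverage $1,175,000 ≥ $1,025,000 → met
11. battery cycle review 87 days ago vs limit 90 → met
12. condition 'flies beyond visual line of sight' holds; Part 107 recurrent training 122 days ago vs limit 90 → not met
Not met: 1, 5, 7, 12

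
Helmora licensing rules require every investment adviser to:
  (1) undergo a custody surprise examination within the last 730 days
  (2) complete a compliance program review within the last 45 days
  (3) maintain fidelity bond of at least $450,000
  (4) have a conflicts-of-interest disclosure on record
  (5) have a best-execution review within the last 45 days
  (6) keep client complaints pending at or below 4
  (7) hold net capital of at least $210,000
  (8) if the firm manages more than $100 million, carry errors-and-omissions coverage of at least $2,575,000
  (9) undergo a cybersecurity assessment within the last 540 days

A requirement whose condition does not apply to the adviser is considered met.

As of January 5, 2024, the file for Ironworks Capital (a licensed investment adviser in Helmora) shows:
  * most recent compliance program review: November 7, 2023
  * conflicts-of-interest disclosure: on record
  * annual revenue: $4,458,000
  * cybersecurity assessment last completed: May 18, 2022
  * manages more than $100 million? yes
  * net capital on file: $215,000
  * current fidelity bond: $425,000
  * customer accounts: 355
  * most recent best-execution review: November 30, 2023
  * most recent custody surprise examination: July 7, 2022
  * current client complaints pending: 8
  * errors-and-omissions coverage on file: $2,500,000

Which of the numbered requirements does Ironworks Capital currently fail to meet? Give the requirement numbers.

1. custody surprise examination 547 days ago vs limit 730 → met
2. compliance program review 59 days ago vs limit 45 → not met
3. fidelity bond $425,000 < $450,000 → not met
4. conflicts-of-interest disclosure present → met
5. best-execution review 36 days ago vs limit 45 → met
6. client complaints pending 8 > 4 → not met
7. net capital $215,000 ≥ $210,000 → met
8. condition 'manages more than $100 million' holds; errors-and-omissions coverage $2,500,000 < $2,575,000 → not met
9. cybersecurity assessment 597 days ago vs limit 540 → not met
Not met: 2, 3, 6, 8, 9

2, 3, 6, 8, 9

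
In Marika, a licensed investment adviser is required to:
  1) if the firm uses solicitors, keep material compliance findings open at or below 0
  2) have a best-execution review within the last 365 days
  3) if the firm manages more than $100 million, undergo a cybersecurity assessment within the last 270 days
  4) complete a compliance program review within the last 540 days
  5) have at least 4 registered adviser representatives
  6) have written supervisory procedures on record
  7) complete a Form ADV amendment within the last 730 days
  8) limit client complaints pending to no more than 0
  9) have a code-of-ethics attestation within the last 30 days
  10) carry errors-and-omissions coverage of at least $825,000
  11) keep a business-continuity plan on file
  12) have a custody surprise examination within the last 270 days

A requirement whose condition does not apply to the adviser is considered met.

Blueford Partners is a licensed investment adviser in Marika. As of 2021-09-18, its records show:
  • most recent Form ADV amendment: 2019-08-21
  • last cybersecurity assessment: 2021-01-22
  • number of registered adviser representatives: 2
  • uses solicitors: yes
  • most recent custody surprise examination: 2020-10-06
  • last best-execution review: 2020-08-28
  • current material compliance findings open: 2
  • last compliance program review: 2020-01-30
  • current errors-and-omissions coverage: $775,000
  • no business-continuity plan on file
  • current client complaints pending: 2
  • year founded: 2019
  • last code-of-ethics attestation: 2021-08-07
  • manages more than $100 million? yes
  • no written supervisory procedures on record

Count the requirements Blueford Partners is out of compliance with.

11

1. condition 'uses solicitors' holds; material compliance findings open 2 > 0 → not met
2. best-execution review 386 days ago vs limit 365 → not met
3. condition 'manages more than $100 million' holds; cybersecurity assessment 239 days ago vs limit 270 → met
4. compliance program review 597 days ago vs limit 540 → not met
5. registered adviser representatives 2 < 4 → not met
6. written supervisory procedures absent → not met
7. Form ADV amendment 759 days ago vs limit 730 → not met
8. client complaints pending 2 > 0 → not met
9. code-of-ethics attestation 42 days ago vs limit 30 → not met
10. errors-and-omissions coverage $775,000 < $825,000 → not met
11. business-continuity plan absent → not met
12. custody surprise examination 347 days ago vs limit 270 → not met
Not met: 11 of 12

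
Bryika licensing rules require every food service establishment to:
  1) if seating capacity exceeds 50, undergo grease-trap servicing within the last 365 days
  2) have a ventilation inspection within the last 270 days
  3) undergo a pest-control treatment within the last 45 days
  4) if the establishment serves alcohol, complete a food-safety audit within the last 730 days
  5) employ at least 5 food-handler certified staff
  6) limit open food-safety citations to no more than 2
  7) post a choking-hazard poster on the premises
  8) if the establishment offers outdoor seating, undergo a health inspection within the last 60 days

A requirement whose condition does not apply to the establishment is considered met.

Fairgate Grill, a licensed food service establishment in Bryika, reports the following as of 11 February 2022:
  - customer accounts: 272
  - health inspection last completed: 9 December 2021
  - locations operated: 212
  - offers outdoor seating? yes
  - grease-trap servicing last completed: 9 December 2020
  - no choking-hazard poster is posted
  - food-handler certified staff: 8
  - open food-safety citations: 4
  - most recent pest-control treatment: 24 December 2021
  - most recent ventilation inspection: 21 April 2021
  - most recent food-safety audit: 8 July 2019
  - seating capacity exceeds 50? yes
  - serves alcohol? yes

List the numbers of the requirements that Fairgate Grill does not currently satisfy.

1. condition 'seating capacity exceeds 50' holds; grease-trap servicing 429 days ago vs limit 365 → not met
2. ventilation inspection 296 days ago vs limit 270 → not met
3. pest-control treatment 49 days ago vs limit 45 → not met
4. condition 'serves alcohol' holds; food-safety audit 949 days ago vs limit 730 → not met
5. food-handler certified staff 8 ≥ 5 → met
6. open food-safety citations 4 > 2 → not met
7. choking-hazard poster absent → not met
8. condition 'offers outdoor seating' holds; health inspection 64 days ago vs limit 60 → not met
Not met: 1, 2, 3, 4, 6, 7, 8

1, 2, 3, 4, 6, 7, 8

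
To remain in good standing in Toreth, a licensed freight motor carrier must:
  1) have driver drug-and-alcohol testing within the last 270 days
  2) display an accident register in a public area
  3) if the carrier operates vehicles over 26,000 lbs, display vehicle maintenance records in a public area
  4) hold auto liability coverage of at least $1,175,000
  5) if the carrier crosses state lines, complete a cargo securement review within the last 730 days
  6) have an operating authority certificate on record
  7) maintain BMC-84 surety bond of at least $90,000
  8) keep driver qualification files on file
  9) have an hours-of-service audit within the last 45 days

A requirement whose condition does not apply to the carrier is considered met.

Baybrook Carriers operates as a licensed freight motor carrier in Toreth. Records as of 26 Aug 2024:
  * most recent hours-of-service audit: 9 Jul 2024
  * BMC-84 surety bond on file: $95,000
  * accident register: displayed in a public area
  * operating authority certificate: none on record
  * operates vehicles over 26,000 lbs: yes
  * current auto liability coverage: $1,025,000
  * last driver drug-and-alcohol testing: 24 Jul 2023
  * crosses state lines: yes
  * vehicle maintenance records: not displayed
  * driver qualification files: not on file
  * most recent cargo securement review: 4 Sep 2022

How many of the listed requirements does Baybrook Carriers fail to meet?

6

1. driver drug-and-alcohol testing 399 days ago vs limit 270 → not met
2. accident register present → met
3. condition 'operates vehicles over 26,000 lbs' holds; vehicle maintenance records absent → not met
4. auto liability coverage $1,025,000 < $1,175,000 → not met
5. condition 'crosses state lines' holds; cargo securement review 722 days ago vs limit 730 → met
6. operating authority certificate absent → not met
7. BMC-84 surety bond $95,000 ≥ $90,000 → met
8. driver qualification files absent → not met
9. hours-of-service audit 48 days ago vs limit 45 → not met
Not met: 6 of 9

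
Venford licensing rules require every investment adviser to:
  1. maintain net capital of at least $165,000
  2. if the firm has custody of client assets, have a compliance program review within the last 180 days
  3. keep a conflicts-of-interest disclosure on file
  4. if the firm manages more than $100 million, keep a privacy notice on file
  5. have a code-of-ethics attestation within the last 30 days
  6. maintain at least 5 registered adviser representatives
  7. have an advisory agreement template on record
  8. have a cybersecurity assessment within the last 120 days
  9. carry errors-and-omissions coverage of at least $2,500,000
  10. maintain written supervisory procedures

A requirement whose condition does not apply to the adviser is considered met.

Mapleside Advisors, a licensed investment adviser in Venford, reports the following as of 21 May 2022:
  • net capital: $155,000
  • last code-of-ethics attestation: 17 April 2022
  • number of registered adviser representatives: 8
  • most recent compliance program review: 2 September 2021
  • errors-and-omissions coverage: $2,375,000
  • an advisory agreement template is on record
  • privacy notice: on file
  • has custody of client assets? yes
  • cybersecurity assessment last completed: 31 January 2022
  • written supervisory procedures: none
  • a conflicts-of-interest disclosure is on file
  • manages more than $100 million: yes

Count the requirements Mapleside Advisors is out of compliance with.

5

1. net capital $155,000 < $165,000 → not met
2. condition 'has custody of client assets' holds; compliance program review 261 days ago vs limit 180 → not met
3. conflicts-of-interest disclosure present → met
4. condition 'manages more than $100 million' holds; privacy notice present → met
5. code-of-ethics attestation 34 days ago vs limit 30 → not met
6. registered adviser representatives 8 ≥ 5 → met
7. advisory agreement template present → met
8. cybersecurity assessment 110 days ago vs limit 120 → met
9. errors-and-omissions coverage $2,375,000 < $2,500,000 → not met
10. written supervisory procedures absent → not met
Not met: 5 of 10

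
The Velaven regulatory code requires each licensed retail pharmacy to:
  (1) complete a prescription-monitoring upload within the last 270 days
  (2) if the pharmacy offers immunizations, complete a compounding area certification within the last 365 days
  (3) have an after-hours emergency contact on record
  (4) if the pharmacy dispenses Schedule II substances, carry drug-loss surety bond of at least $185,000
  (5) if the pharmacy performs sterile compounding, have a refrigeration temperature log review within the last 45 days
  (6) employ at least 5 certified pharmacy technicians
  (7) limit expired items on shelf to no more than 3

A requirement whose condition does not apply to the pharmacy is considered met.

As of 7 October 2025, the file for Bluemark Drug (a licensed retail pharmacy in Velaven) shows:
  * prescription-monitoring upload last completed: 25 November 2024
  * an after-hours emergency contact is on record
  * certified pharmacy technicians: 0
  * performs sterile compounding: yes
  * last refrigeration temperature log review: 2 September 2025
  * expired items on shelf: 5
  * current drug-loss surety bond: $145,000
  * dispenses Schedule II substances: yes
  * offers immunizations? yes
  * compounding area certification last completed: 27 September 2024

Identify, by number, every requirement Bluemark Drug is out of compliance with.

1, 2, 4, 6, 7

1. prescription-monitoring upload 316 days ago vs limit 270 → not met
2. condition 'offers immunizations' holds; compounding area certification 375 days ago vs limit 365 → not met
3. after-hours emergency contact present → met
4. condition 'dispenses Schedule II substances' holds; drug-loss surety bond $145,000 < $185,000 → not met
5. condition 'performs sterile compounding' holds; refrigeration temperature log review 35 days ago vs limit 45 → met
6. certified pharmacy technicians 0 < 5 → not met
7. expired items on shelf 5 > 3 → not met
Not met: 1, 2, 4, 6, 7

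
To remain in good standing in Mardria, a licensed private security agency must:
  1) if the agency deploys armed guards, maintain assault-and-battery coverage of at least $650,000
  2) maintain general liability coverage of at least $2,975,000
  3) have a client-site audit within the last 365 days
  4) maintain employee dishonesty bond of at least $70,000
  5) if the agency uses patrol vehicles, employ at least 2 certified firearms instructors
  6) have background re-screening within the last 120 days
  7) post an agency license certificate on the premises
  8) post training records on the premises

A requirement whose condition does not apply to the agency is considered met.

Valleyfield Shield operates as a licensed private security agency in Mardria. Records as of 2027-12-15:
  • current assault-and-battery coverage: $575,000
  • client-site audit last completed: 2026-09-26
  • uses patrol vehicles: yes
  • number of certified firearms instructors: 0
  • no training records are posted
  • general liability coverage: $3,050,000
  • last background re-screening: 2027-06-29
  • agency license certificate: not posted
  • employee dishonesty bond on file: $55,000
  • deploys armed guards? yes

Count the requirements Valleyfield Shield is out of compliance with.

1. condition 'deploys armed guards' holds; assault-and-battery coverage $575,000 < $650,000 → not met
2. general liability coverage $3,050,000 ≥ $2,975,000 → met
3. client-site audit 445 days ago vs limit 365 → not met
4. employee dishonesty bond $55,000 < $70,000 → not met
5. condition 'uses patrol vehicles' holds; certified firearms instructors 0 < 2 → not met
6. background re-screening 169 days ago vs limit 120 → not met
7. agency license certificate absent → not met
8. training records absent → not met
Not met: 7 of 8

7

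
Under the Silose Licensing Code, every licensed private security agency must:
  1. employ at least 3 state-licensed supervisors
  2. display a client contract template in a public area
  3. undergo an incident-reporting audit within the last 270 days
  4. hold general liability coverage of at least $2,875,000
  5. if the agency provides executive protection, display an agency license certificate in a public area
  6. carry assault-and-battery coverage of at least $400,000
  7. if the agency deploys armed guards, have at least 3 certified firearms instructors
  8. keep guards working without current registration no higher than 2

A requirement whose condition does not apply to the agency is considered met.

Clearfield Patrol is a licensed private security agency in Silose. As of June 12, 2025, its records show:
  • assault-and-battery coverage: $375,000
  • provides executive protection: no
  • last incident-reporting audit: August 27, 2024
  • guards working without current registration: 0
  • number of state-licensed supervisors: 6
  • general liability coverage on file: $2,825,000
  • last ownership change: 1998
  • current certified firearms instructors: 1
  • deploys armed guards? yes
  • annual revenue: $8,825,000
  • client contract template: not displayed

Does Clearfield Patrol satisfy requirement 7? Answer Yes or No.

7. condition 'deploys armed guards' holds; certified firearms instructors 1 < 3 → not met

No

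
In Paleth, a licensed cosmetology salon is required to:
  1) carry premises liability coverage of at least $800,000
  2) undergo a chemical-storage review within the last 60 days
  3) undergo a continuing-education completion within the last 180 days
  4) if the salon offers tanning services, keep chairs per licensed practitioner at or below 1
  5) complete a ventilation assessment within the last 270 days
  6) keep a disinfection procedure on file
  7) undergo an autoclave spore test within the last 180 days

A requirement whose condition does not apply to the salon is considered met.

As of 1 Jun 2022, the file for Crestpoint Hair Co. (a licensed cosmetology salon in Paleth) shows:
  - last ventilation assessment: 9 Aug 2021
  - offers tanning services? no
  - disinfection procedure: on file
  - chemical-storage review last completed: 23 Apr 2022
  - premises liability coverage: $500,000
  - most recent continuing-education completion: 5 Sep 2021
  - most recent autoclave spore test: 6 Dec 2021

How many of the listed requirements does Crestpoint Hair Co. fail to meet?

1. premises liability coverage $500,000 < $800,000 → not met
2. chemical-storage review 39 days ago vs limit 60 → met
3. continuing-education completion 269 days ago vs limit 180 → not met
4. condition 'offers tanning services' does not hold → requirement n/a → met
5. ventilation assessment 296 days ago vs limit 270 → not met
6. disinfection procedure present → met
7. autoclave spore test 177 days ago vs limit 180 → met
Not met: 3 of 7

3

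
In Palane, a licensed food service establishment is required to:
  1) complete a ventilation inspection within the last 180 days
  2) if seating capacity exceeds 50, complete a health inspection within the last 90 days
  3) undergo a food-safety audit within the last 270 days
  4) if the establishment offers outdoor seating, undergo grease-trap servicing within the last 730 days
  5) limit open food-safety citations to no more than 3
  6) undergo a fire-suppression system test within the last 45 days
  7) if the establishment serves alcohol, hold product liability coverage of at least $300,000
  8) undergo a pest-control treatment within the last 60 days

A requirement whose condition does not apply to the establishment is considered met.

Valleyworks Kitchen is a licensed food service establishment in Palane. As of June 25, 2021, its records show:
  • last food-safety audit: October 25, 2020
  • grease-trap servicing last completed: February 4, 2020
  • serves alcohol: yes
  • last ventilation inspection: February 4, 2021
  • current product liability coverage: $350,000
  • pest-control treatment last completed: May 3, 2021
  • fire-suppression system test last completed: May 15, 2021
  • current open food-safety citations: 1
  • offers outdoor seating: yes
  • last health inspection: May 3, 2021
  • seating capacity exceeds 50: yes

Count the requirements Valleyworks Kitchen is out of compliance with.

1. ventilation inspection 141 days ago vs limit 180 → met
2. condition 'seating capacity exceeds 50' holds; health inspection 53 days ago vs limit 90 → met
3. food-safety audit 243 days ago vs limit 270 → met
4. condition 'offers outdoor seating' holds; grease-trap servicing 507 days ago vs limit 730 → met
5. open food-safety citations 1 ≤ 3 → met
6. fire-suppression system test 41 days ago vs limit 45 → met
7. condition 'serves alcohol' holds; product liability coverage $350,000 ≥ $300,000 → met
8. pest-control treatment 53 days ago vs limit 60 → met
Not met: 0 of 8

0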